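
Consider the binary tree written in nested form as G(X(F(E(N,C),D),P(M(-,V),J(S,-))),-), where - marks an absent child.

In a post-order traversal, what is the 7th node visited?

Post-order visits the left subtree, then the right subtree, then the node.
At G: go left to X.
  At X: go left to F.
    At F: go left to E.
      At E: go left to N.
        N is a leaf — visit N.
      At E: go right to C.
        C is a leaf — visit C.
      Visit E.
    At F: go right to D.
      D is a leaf — visit D.
    Visit F.
  At X: go right to P.
    At P: go left to M.
      At M: no left child.
      At M: go right to V.
        V is a leaf — visit V.
      Visit M.
    At P: go right to J.
      At J: go left to S.
        S is a leaf — visit S.
      At J: no right child.
      Visit J.
    Visit P.
  Visit X.
At G: no right child.
Visit G.
Full post-order sequence: N, C, E, D, F, V, M, S, J, P, X, G.

M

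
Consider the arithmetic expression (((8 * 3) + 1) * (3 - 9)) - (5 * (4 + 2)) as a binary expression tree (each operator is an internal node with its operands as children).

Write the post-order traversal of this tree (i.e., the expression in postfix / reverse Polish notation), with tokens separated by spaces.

Post-order on an expression tree gives postfix notation: for each operator, emit left operand, right operand, then the operator.

8 3 * 1 + 3 9 - * 5 4 2 + * -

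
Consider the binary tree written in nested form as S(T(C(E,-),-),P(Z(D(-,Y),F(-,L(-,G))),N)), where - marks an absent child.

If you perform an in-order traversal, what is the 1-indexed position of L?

In-order visits the left subtree, then the node, then the right subtree.
At S: go left to T.
  At T: go left to C.
    At C: go left to E.
      E is a leaf — visit E.
    Visit C.
    At C: no right child.
  Visit T.
  At T: no right child.
Visit S.
At S: go right to P.
  At P: go left to Z.
    At Z: go left to D.
      At D: no left child.
      Visit D.
      At D: go right to Y.
        Y is a leaf — visit Y.
    Visit Z.
    At Z: go right to F.
      At F: no left child.
      Visit F.
      At F: go right to L.
        At L: no left child.
        Visit L.
        At L: go right to G.
          G is a leaf — visit G.
  Visit P.
  At P: go right to N.
    N is a leaf — visit N.
Full in-order sequence: E, C, T, S, D, Y, Z, F, L, G, P, N.

9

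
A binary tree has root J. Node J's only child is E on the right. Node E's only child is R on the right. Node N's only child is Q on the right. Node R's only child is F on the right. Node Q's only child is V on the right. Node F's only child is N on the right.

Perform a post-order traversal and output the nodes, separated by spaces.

Post-order visits the left subtree, then the right subtree, then the node.
At J: no left child.
At J: go right to E.
  At E: no left child.
  At E: go right to R.
    At R: no left child.
    At R: go right to F.
      At F: no left child.
      At F: go right to N.
        At N: no left child.
        At N: go right to Q.
          At Q: no left child.
          At Q: go right to V.
            V is a leaf — visit V.
          Visit Q.
        Visit N.
      Visit F.
    Visit R.
  Visit E.
Visit J.

V Q N F R E J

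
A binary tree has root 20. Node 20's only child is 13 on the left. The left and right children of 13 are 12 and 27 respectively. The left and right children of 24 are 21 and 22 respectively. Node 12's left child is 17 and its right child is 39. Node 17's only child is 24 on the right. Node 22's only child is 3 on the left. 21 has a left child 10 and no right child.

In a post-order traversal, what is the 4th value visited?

Post-order visits the left subtree, then the right subtree, then the node.
At 20: go left to 13.
  At 13: go left to 12.
    At 12: go left to 17.
      At 17: no left child.
      At 17: go right to 24.
        At 24: go left to 21.
          At 21: go left to 10.
            10 is a leaf — visit 10.
          At 21: no right child.
          Visit 21.
        At 24: go right to 22.
          At 22: go left to 3.
            3 is a leaf — visit 3.
          At 22: no right child.
          Visit 22.
        Visit 24.
      Visit 17.
    At 12: go right to 39.
      39 is a leaf — visit 39.
    Visit 12.
  At 13: go right to 27.
    27 is a leaf — visit 27.
  Visit 13.
At 20: no right child.
Visit 20.
Full post-order sequence: 10, 21, 3, 22, 24, 17, 39, 12, 27, 13, 20.

22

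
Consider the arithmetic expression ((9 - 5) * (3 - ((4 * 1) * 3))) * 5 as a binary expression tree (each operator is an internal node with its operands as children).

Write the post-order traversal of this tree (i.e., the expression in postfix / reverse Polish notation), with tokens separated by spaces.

9 5 - 3 4 1 * 3 * - * 5 *

Post-order on an expression tree gives postfix notation: for each operator, emit left operand, right operand, then the operator.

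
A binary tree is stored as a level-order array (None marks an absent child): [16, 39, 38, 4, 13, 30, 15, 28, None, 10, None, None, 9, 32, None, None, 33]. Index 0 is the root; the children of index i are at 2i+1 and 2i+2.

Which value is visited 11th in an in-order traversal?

In-order visits the left subtree, then the node, then the right subtree.
At 16: go left to 39.
  At 39: go left to 4.
    At 4: go left to 28.
      At 28: no left child.
      Visit 28.
      At 28: go right to 33.
        33 is a leaf — visit 33.
    Visit 4.
    At 4: no right child.
  Visit 39.
  At 39: go right to 13.
    At 13: go left to 10.
      10 is a leaf — visit 10.
    Visit 13.
    At 13: no right child.
Visit 16.
At 16: go right to 38.
  At 38: go left to 30.
    At 30: no left child.
    Visit 30.
    At 30: go right to 9.
      9 is a leaf — visit 9.
  Visit 38.
  At 38: go right to 15.
    At 15: go left to 32.
      32 is a leaf — visit 32.
    Visit 15.
    At 15: no right child.
Full in-order sequence: 28, 33, 4, 39, 10, 13, 16, 30, 9, 38, 32, 15.

32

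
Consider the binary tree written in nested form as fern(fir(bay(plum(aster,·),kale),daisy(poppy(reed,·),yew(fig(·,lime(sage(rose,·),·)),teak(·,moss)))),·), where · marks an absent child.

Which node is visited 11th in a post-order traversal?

Post-order visits the left subtree, then the right subtree, then the node.
At fern: go left to fir.
  At fir: go left to bay.
    At bay: go left to plum.
      At plum: go left to aster.
        aster is a leaf — visit aster.
      At plum: no right child.
      Visit plum.
    At bay: go right to kale.
      kale is a leaf — visit kale.
    Visit bay.
  At fir: go right to daisy.
    At daisy: go left to poppy.
      At poppy: go left to reed.
        reed is a leaf — visit reed.
      At poppy: no right child.
      Visit poppy.
    At daisy: go right to yew.
      At yew: go left to fig.
        At fig: no left child.
        At fig: go right to lime.
          At lime: go left to sage.
            At sage: go left to rose.
              rose is a leaf — visit rose.
            At sage: no right child.
            Visit sage.
          At lime: no right child.
          Visit lime.
        Visit fig.
      At yew: go right to teak.
        At teak: no left child.
        At teak: go right to moss.
          moss is a leaf — visit moss.
        Visit teak.
      Visit yew.
    Visit daisy.
  Visit fir.
At fern: no right child.
Visit fern.
Full post-order sequence: aster, plum, kale, bay, reed, poppy, rose, sage, lime, fig, moss, teak, yew, daisy, fir, fern.

moss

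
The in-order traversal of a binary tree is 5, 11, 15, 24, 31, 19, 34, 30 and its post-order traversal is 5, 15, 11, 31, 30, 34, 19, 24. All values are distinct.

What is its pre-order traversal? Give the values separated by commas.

The last element of post-order is the root; it splits in-order into left and right subtrees.
Root 24: left subtree has 3 nodes {5, 11, 15}, right has 4 {31, 19, 34, 30}.
  Root 11: left subtree has 1 node {5}, right has 1 {15}.
  Root 19: left subtree has 1 node {31}, right has 2 {34, 30}.
    Root 34: left subtree has 0 nodes { }, right has 1 {30}.

24, 11, 5, 15, 19, 31, 34, 30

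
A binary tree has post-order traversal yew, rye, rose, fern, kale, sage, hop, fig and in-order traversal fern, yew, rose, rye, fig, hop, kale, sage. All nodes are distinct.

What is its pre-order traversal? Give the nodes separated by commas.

The last element of post-order is the root; it splits in-order into left and right subtrees.
Root fig: left subtree has 4 nodes {fern, yew, rose, rye}, right has 3 {hop, kale, sage}.
  Root fern: left subtree has 0 nodes { }, right has 3 {yew, rose, rye}.
    Root rose: left subtree has 1 node {yew}, right has 1 {rye}.
  Root hop: left subtree has 0 nodes { }, right has 2 {kale, sage}.
    Root sage: left subtree has 1 node {kale}, right has 0 { }.

fig, fern, rose, yew, rye, hop, sage, kale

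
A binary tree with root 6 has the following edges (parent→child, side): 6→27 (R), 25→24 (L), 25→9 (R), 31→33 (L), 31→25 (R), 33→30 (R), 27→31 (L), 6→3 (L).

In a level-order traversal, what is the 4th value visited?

Level-order visits nodes level by level from the root, left to right within each level.
Level 0: 6
Level 1: 3, 27
Level 2: 31
Level 3: 33, 25
Level 4: 30, 24, 9
Full level-order sequence: 6, 3, 27, 31, 33, 25, 30, 24, 9.

31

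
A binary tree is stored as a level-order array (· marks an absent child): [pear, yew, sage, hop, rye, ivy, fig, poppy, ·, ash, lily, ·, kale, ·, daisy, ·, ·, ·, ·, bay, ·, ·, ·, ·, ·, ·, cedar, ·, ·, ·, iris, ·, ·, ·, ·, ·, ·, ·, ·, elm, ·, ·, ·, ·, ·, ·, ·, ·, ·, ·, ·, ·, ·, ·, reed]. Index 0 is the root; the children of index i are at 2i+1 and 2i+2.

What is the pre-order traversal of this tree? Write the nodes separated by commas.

Pre-order visits the node, then its left subtree, then its right subtree.
Visit pear.
At pear: go left to yew.
  Visit yew.
  At yew: go left to hop.
    Visit hop.
    At hop: go left to poppy.
      poppy is a leaf — visit poppy.
    At hop: no right child.
  At yew: go right to rye.
    Visit rye.
    At rye: go left to ash.
      Visit ash.
      At ash: go left to bay.
        Visit bay.
        At bay: go left to elm.
          elm is a leaf — visit elm.
        At bay: no right child.
      At ash: no right child.
    At rye: go right to lily.
      lily is a leaf — visit lily.
At pear: go right to sage.
  Visit sage.
  At sage: go left to ivy.
    Visit ivy.
    At ivy: no left child.
    At ivy: go right to kale.
      Visit kale.
      At kale: no left child.
      At kale: go right to cedar.
        Visit cedar.
        At cedar: no left child.
        At cedar: go right to reed.
          reed is a leaf — visit reed.
  At sage: go right to fig.
    Visit fig.
    At fig: no left child.
    At fig: go right to daisy.
      Visit daisy.
      At daisy: no left child.
      At daisy: go right to iris.
        iris is a leaf — visit iris.

pear, yew, hop, poppy, rye, ash, bay, elm, lily, sage, ivy, kale, cedar, reed, fig, daisy, iris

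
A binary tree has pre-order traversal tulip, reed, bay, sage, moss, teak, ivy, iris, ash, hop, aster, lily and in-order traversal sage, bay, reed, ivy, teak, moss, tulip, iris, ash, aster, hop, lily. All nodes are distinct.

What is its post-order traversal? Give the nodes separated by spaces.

The first element of pre-order is the root; it splits in-order into left and right subtrees.
Root tulip: left subtree has 6 nodes {sage, bay, reed, ivy, teak, moss}, right has 5 {iris, ash, aster, hop, lily}.
  Root reed: left subtree has 2 nodes {sage, bay}, right has 3 {ivy, teak, moss}.
    Root bay: left subtree has 1 node {sage}, right has 0 { }.
    Root moss: left subtree has 2 nodes {ivy, teak}, right has 0 { }.
      Root teak: left subtree has 1 node {ivy}, right has 0 { }.
  Root iris: left subtree has 0 nodes { }, right has 4 {ash, aster, hop, lily}.
    Root ash: left subtree has 0 nodes { }, right has 3 {aster, hop, lily}.
      Root hop: left subtree has 1 node {aster}, right has 1 {lily}.

sage bay ivy teak moss reed aster lily hop ash iris tulip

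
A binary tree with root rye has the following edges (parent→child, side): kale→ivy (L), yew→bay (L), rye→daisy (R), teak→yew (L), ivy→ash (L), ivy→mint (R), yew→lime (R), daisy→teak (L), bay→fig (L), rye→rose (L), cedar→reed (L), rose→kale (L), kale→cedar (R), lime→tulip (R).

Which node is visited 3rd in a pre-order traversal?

kale

Pre-order visits the node, then its left subtree, then its right subtree.
Visit rye.
At rye: go left to rose.
  Visit rose.
  At rose: go left to kale.
    Visit kale.
    At kale: go left to ivy.
      Visit ivy.
      At ivy: go left to ash.
        ash is a leaf — visit ash.
      At ivy: go right to mint.
        mint is a leaf — visit mint.
    At kale: go right to cedar.
      Visit cedar.
      At cedar: go left to reed.
        reed is a leaf — visit reed.
      At cedar: no right child.
  At rose: no right child.
At rye: go right to daisy.
  Visit daisy.
  At daisy: go left to teak.
    Visit teak.
    At teak: go left to yew.
      Visit yew.
      At yew: go left to bay.
        Visit bay.
        At bay: go left to fig.
          fig is a leaf — visit fig.
        At bay: no right child.
      At yew: go right to lime.
        Visit lime.
        At lime: no left child.
        At lime: go right to tulip.
          tulip is a leaf — visit tulip.
    At teak: no right child.
  At daisy: no right child.
Full pre-order sequence: rye, rose, kale, ivy, ash, mint, cedar, reed, daisy, teak, yew, bay, fig, lime, tulip.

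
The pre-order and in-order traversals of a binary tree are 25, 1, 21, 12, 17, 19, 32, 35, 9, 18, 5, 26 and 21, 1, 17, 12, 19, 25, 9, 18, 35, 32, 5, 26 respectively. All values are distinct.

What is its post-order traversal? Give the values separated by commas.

The first element of pre-order is the root; it splits in-order into left and right subtrees.
Root 25: left subtree has 5 nodes {21, 1, 17, 12, 19}, right has 6 {9, 18, 35, 32, 5, 26}.
  Root 1: left subtree has 1 node {21}, right has 3 {17, 12, 19}.
    Root 12: left subtree has 1 node {17}, right has 1 {19}.
  Root 32: left subtree has 3 nodes {9, 18, 35}, right has 2 {5, 26}.
    Root 35: left subtree has 2 nodes {9, 18}, right has 0 { }.
      Root 9: left subtree has 0 nodes { }, right has 1 {18}.
    Root 5: left subtree has 0 nodes { }, right has 1 {26}.

21, 17, 19, 12, 1, 18, 9, 35, 26, 5, 32, 25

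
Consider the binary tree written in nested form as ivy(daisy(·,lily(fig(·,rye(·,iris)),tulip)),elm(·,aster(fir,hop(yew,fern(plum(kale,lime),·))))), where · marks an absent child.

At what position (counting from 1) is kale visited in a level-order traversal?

15

Level-order visits nodes level by level from the root, left to right within each level.
Level 0: ivy
Level 1: daisy, elm
Level 2: lily, aster
Level 3: fig, tulip, fir, hop
Level 4: rye, yew, fern
Level 5: iris, plum
Level 6: kale, lime
Full level-order sequence: ivy, daisy, elm, lily, aster, fig, tulip, fir, hop, rye, yew, fern, iris, plum, kale, lime.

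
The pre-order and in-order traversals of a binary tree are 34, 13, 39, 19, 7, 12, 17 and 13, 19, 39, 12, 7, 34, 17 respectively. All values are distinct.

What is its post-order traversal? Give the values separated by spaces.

19 12 7 39 13 17 34

The first element of pre-order is the root; it splits in-order into left and right subtrees.
Root 34: left subtree has 5 nodes {13, 19, 39, 12, 7}, right has 1 {17}.
  Root 13: left subtree has 0 nodes { }, right has 4 {19, 39, 12, 7}.
    Root 39: left subtree has 1 node {19}, right has 2 {12, 7}.
      Root 7: left subtree has 1 node {12}, right has 0 { }.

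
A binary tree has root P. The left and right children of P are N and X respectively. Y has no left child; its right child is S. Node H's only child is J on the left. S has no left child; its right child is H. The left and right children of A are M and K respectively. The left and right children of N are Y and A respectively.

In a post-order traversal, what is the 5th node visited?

Post-order visits the left subtree, then the right subtree, then the node.
At P: go left to N.
  At N: go left to Y.
    At Y: no left child.
    At Y: go right to S.
      At S: no left child.
      At S: go right to H.
        At H: go left to J.
          J is a leaf — visit J.
        At H: no right child.
        Visit H.
      Visit S.
    Visit Y.
  At N: go right to A.
    At A: go left to M.
      M is a leaf — visit M.
    At A: go right to K.
      K is a leaf — visit K.
    Visit A.
  Visit N.
At P: go right to X.
  X is a leaf — visit X.
Visit P.
Full post-order sequence: J, H, S, Y, M, K, A, N, X, P.

M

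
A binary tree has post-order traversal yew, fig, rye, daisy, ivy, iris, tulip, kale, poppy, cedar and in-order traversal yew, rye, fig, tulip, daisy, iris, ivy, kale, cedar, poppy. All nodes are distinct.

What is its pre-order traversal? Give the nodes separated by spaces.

The last element of post-order is the root; it splits in-order into left and right subtrees.
Root cedar: left subtree has 8 nodes {yew, rye, fig, tulip, daisy, iris, ivy, kale}, right has 1 {poppy}.
  Root kale: left subtree has 7 nodes {yew, rye, fig, tulip, daisy, iris, ivy}, right has 0 { }.
    Root tulip: left subtree has 3 nodes {yew, rye, fig}, right has 3 {daisy, iris, ivy}.
      Root rye: left subtree has 1 node {yew}, right has 1 {fig}.
      Root iris: left subtree has 1 node {daisy}, right has 1 {ivy}.

cedar kale tulip rye yew fig iris daisy ivy poppy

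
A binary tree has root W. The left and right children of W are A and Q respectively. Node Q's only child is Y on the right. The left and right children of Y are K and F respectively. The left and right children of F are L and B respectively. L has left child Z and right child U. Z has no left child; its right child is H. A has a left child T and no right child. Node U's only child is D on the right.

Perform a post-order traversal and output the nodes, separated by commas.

Post-order visits the left subtree, then the right subtree, then the node.
At W: go left to A.
  At A: go left to T.
    T is a leaf — visit T.
  At A: no right child.
  Visit A.
At W: go right to Q.
  At Q: no left child.
  At Q: go right to Y.
    At Y: go left to K.
      K is a leaf — visit K.
    At Y: go right to F.
      At F: go left to L.
        At L: go left to Z.
          At Z: no left child.
          At Z: go right to H.
            H is a leaf — visit H.
          Visit Z.
        At L: go right to U.
          At U: no left child.
          At U: go right to D.
            D is a leaf — visit D.
          Visit U.
        Visit L.
      At F: go right to B.
        B is a leaf — visit B.
      Visit F.
    Visit Y.
  Visit Q.
Visit W.

T, A, K, H, Z, D, U, L, B, F, Y, Q, W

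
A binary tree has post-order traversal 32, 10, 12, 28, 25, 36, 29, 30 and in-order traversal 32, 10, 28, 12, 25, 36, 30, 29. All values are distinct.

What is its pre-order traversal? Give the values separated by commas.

30, 36, 25, 28, 10, 32, 12, 29

The last element of post-order is the root; it splits in-order into left and right subtrees.
Root 30: left subtree has 6 nodes {32, 10, 28, 12, 25, 36}, right has 1 {29}.
  Root 36: left subtree has 5 nodes {32, 10, 28, 12, 25}, right has 0 { }.
    Root 25: left subtree has 4 nodes {32, 10, 28, 12}, right has 0 { }.
      Root 28: left subtree has 2 nodes {32, 10}, right has 1 {12}.
        Root 10: left subtree has 1 node {32}, right has 0 { }.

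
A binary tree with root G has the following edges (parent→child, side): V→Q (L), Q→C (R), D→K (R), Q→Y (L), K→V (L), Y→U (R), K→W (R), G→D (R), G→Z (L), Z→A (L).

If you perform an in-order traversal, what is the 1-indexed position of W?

In-order visits the left subtree, then the node, then the right subtree.
At G: go left to Z.
  At Z: go left to A.
    A is a leaf — visit A.
  Visit Z.
  At Z: no right child.
Visit G.
At G: go right to D.
  At D: no left child.
  Visit D.
  At D: go right to K.
    At K: go left to V.
      At V: go left to Q.
        At Q: go left to Y.
          At Y: no left child.
          Visit Y.
          At Y: go right to U.
            U is a leaf — visit U.
        Visit Q.
        At Q: go right to C.
          C is a leaf — visit C.
      Visit V.
      At V: no right child.
    Visit K.
    At K: go right to W.
      W is a leaf — visit W.
Full in-order sequence: A, Z, G, D, Y, U, Q, C, V, K, W.

11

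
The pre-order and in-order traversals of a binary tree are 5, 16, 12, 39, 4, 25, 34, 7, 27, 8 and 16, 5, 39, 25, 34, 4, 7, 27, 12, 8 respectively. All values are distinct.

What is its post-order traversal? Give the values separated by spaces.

The first element of pre-order is the root; it splits in-order into left and right subtrees.
Root 5: left subtree has 1 node {16}, right has 8 {39, 25, 34, 4, 7, 27, 12, 8}.
  Root 12: left subtree has 6 nodes {39, 25, 34, 4, 7, 27}, right has 1 {8}.
    Root 39: left subtree has 0 nodes { }, right has 5 {25, 34, 4, 7, 27}.
      Root 4: left subtree has 2 nodes {25, 34}, right has 2 {7, 27}.
        Root 25: left subtree has 0 nodes { }, right has 1 {34}.
        Root 7: left subtree has 0 nodes { }, right has 1 {27}.

16 34 25 27 7 4 39 8 12 5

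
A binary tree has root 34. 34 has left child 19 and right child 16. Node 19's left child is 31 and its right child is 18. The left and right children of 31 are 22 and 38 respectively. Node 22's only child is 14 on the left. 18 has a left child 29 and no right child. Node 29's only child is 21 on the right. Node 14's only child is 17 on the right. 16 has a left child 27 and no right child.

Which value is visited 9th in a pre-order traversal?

Pre-order visits the node, then its left subtree, then its right subtree.
Visit 34.
At 34: go left to 19.
  Visit 19.
  At 19: go left to 31.
    Visit 31.
    At 31: go left to 22.
      Visit 22.
      At 22: go left to 14.
        Visit 14.
        At 14: no left child.
        At 14: go right to 17.
          17 is a leaf — visit 17.
      At 22: no right child.
    At 31: go right to 38.
      38 is a leaf — visit 38.
  At 19: go right to 18.
    Visit 18.
    At 18: go left to 29.
      Visit 29.
      At 29: no left child.
      At 29: go right to 21.
        21 is a leaf — visit 21.
    At 18: no right child.
At 34: go right to 16.
  Visit 16.
  At 16: go left to 27.
    27 is a leaf — visit 27.
  At 16: no right child.
Full pre-order sequence: 34, 19, 31, 22, 14, 17, 38, 18, 29, 21, 16, 27.

29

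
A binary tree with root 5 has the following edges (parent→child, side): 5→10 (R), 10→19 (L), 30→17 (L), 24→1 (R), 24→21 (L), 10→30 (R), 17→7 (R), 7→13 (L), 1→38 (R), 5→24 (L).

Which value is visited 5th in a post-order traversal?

Post-order visits the left subtree, then the right subtree, then the node.
At 5: go left to 24.
  At 24: go left to 21.
    21 is a leaf — visit 21.
  At 24: go right to 1.
    At 1: no left child.
    At 1: go right to 38.
      38 is a leaf — visit 38.
    Visit 1.
  Visit 24.
At 5: go right to 10.
  At 10: go left to 19.
    19 is a leaf — visit 19.
  At 10: go right to 30.
    At 30: go left to 17.
      At 17: no left child.
      At 17: go right to 7.
        At 7: go left to 13.
          13 is a leaf — visit 13.
        At 7: no right child.
        Visit 7.
      Visit 17.
    At 30: no right child.
    Visit 30.
  Visit 10.
Visit 5.
Full post-order sequence: 21, 38, 1, 24, 19, 13, 7, 17, 30, 10, 5.

19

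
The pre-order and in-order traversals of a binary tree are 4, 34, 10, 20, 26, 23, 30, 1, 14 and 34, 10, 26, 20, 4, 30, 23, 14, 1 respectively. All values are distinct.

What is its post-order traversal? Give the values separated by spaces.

The first element of pre-order is the root; it splits in-order into left and right subtrees.
Root 4: left subtree has 4 nodes {34, 10, 26, 20}, right has 4 {30, 23, 14, 1}.
  Root 34: left subtree has 0 nodes { }, right has 3 {10, 26, 20}.
    Root 10: left subtree has 0 nodes { }, right has 2 {26, 20}.
      Root 20: left subtree has 1 node {26}, right has 0 { }.
  Root 23: left subtree has 1 node {30}, right has 2 {14, 1}.
    Root 1: left subtree has 1 node {14}, right has 0 { }.

26 20 10 34 30 14 1 23 4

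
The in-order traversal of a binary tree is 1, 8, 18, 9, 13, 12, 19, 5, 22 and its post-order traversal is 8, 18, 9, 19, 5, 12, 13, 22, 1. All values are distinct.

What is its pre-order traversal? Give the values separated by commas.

The last element of post-order is the root; it splits in-order into left and right subtrees.
Root 1: left subtree has 0 nodes { }, right has 8 {8, 18, 9, 13, 12, 19, 5, 22}.
  Root 22: left subtree has 7 nodes {8, 18, 9, 13, 12, 19, 5}, right has 0 { }.
    Root 13: left subtree has 3 nodes {8, 18, 9}, right has 3 {12, 19, 5}.
      Root 9: left subtree has 2 nodes {8, 18}, right has 0 { }.
        Root 18: left subtree has 1 node {8}, right has 0 { }.
      Root 12: left subtree has 0 nodes { }, right has 2 {19, 5}.
        Root 5: left subtree has 1 node {19}, right has 0 { }.

1, 22, 13, 9, 18, 8, 12, 5, 19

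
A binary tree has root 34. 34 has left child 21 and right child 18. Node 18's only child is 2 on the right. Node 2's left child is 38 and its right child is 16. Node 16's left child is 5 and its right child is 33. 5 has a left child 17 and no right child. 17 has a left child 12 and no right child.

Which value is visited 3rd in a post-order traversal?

12

Post-order visits the left subtree, then the right subtree, then the node.
At 34: go left to 21.
  21 is a leaf — visit 21.
At 34: go right to 18.
  At 18: no left child.
  At 18: go right to 2.
    At 2: go left to 38.
      38 is a leaf — visit 38.
    At 2: go right to 16.
      At 16: go left to 5.
        At 5: go left to 17.
          At 17: go left to 12.
            12 is a leaf — visit 12.
          At 17: no right child.
          Visit 17.
        At 5: no right child.
        Visit 5.
      At 16: go right to 33.
        33 is a leaf — visit 33.
      Visit 16.
    Visit 2.
  Visit 18.
Visit 34.
Full post-order sequence: 21, 38, 12, 17, 5, 33, 16, 2, 18, 34.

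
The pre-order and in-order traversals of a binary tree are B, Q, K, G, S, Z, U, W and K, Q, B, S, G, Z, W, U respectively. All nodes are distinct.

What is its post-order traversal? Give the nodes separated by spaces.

The first element of pre-order is the root; it splits in-order into left and right subtrees.
Root B: left subtree has 2 nodes {K, Q}, right has 5 {S, G, Z, W, U}.
  Root Q: left subtree has 1 node {K}, right has 0 { }.
  Root G: left subtree has 1 node {S}, right has 3 {Z, W, U}.
    Root Z: left subtree has 0 nodes { }, right has 2 {W, U}.
      Root U: left subtree has 1 node {W}, right has 0 { }.

K Q S W U Z G B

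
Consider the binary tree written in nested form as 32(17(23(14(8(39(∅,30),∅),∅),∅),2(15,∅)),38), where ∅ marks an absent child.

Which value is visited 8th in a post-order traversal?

17

Post-order visits the left subtree, then the right subtree, then the node.
At 32: go left to 17.
  At 17: go left to 23.
    At 23: go left to 14.
      At 14: go left to 8.
        At 8: go left to 39.
          At 39: no left child.
          At 39: go right to 30.
            30 is a leaf — visit 30.
          Visit 39.
        At 8: no right child.
        Visit 8.
      At 14: no right child.
      Visit 14.
    At 23: no right child.
    Visit 23.
  At 17: go right to 2.
    At 2: go left to 15.
      15 is a leaf — visit 15.
    At 2: no right child.
    Visit 2.
  Visit 17.
At 32: go right to 38.
  38 is a leaf — visit 38.
Visit 32.
Full post-order sequence: 30, 39, 8, 14, 23, 15, 2, 17, 38, 32.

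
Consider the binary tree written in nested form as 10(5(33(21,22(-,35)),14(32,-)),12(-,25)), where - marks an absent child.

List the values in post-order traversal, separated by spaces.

21 35 22 33 32 14 5 25 12 10

Post-order visits the left subtree, then the right subtree, then the node.
At 10: go left to 5.
  At 5: go left to 33.
    At 33: go left to 21.
      21 is a leaf — visit 21.
    At 33: go right to 22.
      At 22: no left child.
      At 22: go right to 35.
        35 is a leaf — visit 35.
      Visit 22.
    Visit 33.
  At 5: go right to 14.
    At 14: go left to 32.
      32 is a leaf — visit 32.
    At 14: no right child.
    Visit 14.
  Visit 5.
At 10: go right to 12.
  At 12: no left child.
  At 12: go right to 25.
    25 is a leaf — visit 25.
  Visit 12.
Visit 10.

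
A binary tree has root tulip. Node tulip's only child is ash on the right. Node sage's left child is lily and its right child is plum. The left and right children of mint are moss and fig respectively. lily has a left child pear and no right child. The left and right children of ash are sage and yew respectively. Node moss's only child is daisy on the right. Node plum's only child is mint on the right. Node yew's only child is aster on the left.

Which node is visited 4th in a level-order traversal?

yew

Level-order visits nodes level by level from the root, left to right within each level.
Level 0: tulip
Level 1: ash
Level 2: sage, yew
Level 3: lily, plum, aster
Level 4: pear, mint
Level 5: moss, fig
Level 6: daisy
Full level-order sequence: tulip, ash, sage, yew, lily, plum, aster, pear, mint, moss, fig, daisy.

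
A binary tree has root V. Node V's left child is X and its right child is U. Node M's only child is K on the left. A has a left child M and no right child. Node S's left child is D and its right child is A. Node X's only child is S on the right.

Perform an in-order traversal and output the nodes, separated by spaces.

X D S K M A V U

In-order visits the left subtree, then the node, then the right subtree.
At V: go left to X.
  At X: no left child.
  Visit X.
  At X: go right to S.
    At S: go left to D.
      D is a leaf — visit D.
    Visit S.
    At S: go right to A.
      At A: go left to M.
        At M: go left to K.
          K is a leaf — visit K.
        Visit M.
        At M: no right child.
      Visit A.
      At A: no right child.
Visit V.
At V: go right to U.
  U is a leaf — visit U.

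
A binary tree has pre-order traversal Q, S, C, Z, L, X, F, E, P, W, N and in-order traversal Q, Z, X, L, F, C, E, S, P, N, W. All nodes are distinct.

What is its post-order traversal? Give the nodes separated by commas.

X, F, L, Z, E, C, N, W, P, S, Q

The first element of pre-order is the root; it splits in-order into left and right subtrees.
Root Q: left subtree has 0 nodes { }, right has 10 {Z, X, L, F, C, E, S, P, N, W}.
  Root S: left subtree has 6 nodes {Z, X, L, F, C, E}, right has 3 {P, N, W}.
    Root C: left subtree has 4 nodes {Z, X, L, F}, right has 1 {E}.
      Root Z: left subtree has 0 nodes { }, right has 3 {X, L, F}.
        Root L: left subtree has 1 node {X}, right has 1 {F}.
    Root P: left subtree has 0 nodes { }, right has 2 {N, W}.
      Root W: left subtree has 1 node {N}, right has 0 { }.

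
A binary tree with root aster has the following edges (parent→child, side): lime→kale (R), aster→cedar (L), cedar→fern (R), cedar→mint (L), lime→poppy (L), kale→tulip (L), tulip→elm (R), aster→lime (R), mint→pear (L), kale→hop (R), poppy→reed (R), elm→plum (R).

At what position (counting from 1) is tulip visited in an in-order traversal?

In-order visits the left subtree, then the node, then the right subtree.
At aster: go left to cedar.
  At cedar: go left to mint.
    At mint: go left to pear.
      pear is a leaf — visit pear.
    Visit mint.
    At mint: no right child.
  Visit cedar.
  At cedar: go right to fern.
    fern is a leaf — visit fern.
Visit aster.
At aster: go right to lime.
  At lime: go left to poppy.
    At poppy: no left child.
    Visit poppy.
    At poppy: go right to reed.
      reed is a leaf — visit reed.
  Visit lime.
  At lime: go right to kale.
    At kale: go left to tulip.
      At tulip: no left child.
      Visit tulip.
      At tulip: go right to elm.
        At elm: no left child.
        Visit elm.
        At elm: go right to plum.
          plum is a leaf — visit plum.
    Visit kale.
    At kale: go right to hop.
      hop is a leaf — visit hop.
Full in-order sequence: pear, mint, cedar, fern, aster, poppy, reed, lime, tulip, elm, plum, kale, hop.

9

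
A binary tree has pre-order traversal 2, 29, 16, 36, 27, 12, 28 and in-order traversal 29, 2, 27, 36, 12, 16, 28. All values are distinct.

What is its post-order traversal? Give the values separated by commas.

The first element of pre-order is the root; it splits in-order into left and right subtrees.
Root 2: left subtree has 1 node {29}, right has 5 {27, 36, 12, 16, 28}.
  Root 16: left subtree has 3 nodes {27, 36, 12}, right has 1 {28}.
    Root 36: left subtree has 1 node {27}, right has 1 {12}.

29, 27, 12, 36, 28, 16, 2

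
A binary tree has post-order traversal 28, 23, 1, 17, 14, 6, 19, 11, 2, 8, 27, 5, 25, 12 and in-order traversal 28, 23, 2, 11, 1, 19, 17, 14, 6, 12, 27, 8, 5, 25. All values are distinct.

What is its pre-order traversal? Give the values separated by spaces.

The last element of post-order is the root; it splits in-order into left and right subtrees.
Root 12: left subtree has 9 nodes {28, 23, 2, 11, 1, 19, 17, 14, 6}, right has 4 {27, 8, 5, 25}.
  Root 2: left subtree has 2 nodes {28, 23}, right has 6 {11, 1, 19, 17, 14, 6}.
    Root 23: left subtree has 1 node {28}, right has 0 { }.
    Root 11: left subtree has 0 nodes { }, right has 5 {1, 19, 17, 14, 6}.
      Root 19: left subtree has 1 node {1}, right has 3 {17, 14, 6}.
        Root 6: left subtree has 2 nodes {17, 14}, right has 0 { }.
          Root 14: left subtree has 1 node {17}, right has 0 { }.
  Root 25: left subtree has 3 nodes {27, 8, 5}, right has 0 { }.
    Root 5: left subtree has 2 nodes {27, 8}, right has 0 { }.
      Root 27: left subtree has 0 nodes { }, right has 1 {8}.

12 2 23 28 11 19 1 6 14 17 25 5 27 8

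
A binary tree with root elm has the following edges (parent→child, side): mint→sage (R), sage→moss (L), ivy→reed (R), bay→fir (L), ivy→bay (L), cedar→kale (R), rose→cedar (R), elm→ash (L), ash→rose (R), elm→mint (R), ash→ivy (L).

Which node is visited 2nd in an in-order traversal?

bay

In-order visits the left subtree, then the node, then the right subtree.
At elm: go left to ash.
  At ash: go left to ivy.
    At ivy: go left to bay.
      At bay: go left to fir.
        fir is a leaf — visit fir.
      Visit bay.
      At bay: no right child.
    Visit ivy.
    At ivy: go right to reed.
      reed is a leaf — visit reed.
  Visit ash.
  At ash: go right to rose.
    At rose: no left child.
    Visit rose.
    At rose: go right to cedar.
      At cedar: no left child.
      Visit cedar.
      At cedar: go right to kale.
        kale is a leaf — visit kale.
Visit elm.
At elm: go right to mint.
  At mint: no left child.
  Visit mint.
  At mint: go right to sage.
    At sage: go left to moss.
      moss is a leaf — visit moss.
    Visit sage.
    At sage: no right child.
Full in-order sequence: fir, bay, ivy, reed, ash, rose, cedar, kale, elm, mint, moss, sage.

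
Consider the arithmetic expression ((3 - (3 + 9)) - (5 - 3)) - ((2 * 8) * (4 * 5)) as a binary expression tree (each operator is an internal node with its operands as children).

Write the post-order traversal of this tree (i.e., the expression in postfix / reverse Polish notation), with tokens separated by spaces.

3 3 9 + - 5 3 - - 2 8 * 4 5 * * -

Post-order on an expression tree gives postfix notation: for each operator, emit left operand, right operand, then the operator.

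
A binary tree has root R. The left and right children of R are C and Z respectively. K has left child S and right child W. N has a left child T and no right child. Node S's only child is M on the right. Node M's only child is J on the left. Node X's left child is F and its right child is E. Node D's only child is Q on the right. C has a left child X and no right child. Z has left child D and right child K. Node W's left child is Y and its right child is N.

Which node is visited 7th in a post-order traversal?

J

Post-order visits the left subtree, then the right subtree, then the node.
At R: go left to C.
  At C: go left to X.
    At X: go left to F.
      F is a leaf — visit F.
    At X: go right to E.
      E is a leaf — visit E.
    Visit X.
  At C: no right child.
  Visit C.
At R: go right to Z.
  At Z: go left to D.
    At D: no left child.
    At D: go right to Q.
      Q is a leaf — visit Q.
    Visit D.
  At Z: go right to K.
    At K: go left to S.
      At S: no left child.
      At S: go right to M.
        At M: go left to J.
          J is a leaf — visit J.
        At M: no right child.
        Visit M.
      Visit S.
    At K: go right to W.
      At W: go left to Y.
        Y is a leaf — visit Y.
      At W: go right to N.
        At N: go left to T.
          T is a leaf — visit T.
        At N: no right child.
        Visit N.
      Visit W.
    Visit K.
  Visit Z.
Visit R.
Full post-order sequence: F, E, X, C, Q, D, J, M, S, Y, T, N, W, K, Z, R.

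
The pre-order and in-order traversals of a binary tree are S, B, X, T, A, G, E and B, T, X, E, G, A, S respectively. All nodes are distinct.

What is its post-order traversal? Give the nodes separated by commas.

The first element of pre-order is the root; it splits in-order into left and right subtrees.
Root S: left subtree has 6 nodes {B, T, X, E, G, A}, right has 0 { }.
  Root B: left subtree has 0 nodes { }, right has 5 {T, X, E, G, A}.
    Root X: left subtree has 1 node {T}, right has 3 {E, G, A}.
      Root A: left subtree has 2 nodes {E, G}, right has 0 { }.
        Root G: left subtree has 1 node {E}, right has 0 { }.

T, E, G, A, X, B, S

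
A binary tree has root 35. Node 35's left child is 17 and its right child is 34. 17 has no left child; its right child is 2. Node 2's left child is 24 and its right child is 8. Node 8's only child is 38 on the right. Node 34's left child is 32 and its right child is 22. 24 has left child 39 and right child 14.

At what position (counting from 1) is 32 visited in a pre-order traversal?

Pre-order visits the node, then its left subtree, then its right subtree.
Visit 35.
At 35: go left to 17.
  Visit 17.
  At 17: no left child.
  At 17: go right to 2.
    Visit 2.
    At 2: go left to 24.
      Visit 24.
      At 24: go left to 39.
        39 is a leaf — visit 39.
      At 24: go right to 14.
        14 is a leaf — visit 14.
    At 2: go right to 8.
      Visit 8.
      At 8: no left child.
      At 8: go right to 38.
        38 is a leaf — visit 38.
At 35: go right to 34.
  Visit 34.
  At 34: go left to 32.
    32 is a leaf — visit 32.
  At 34: go right to 22.
    22 is a leaf — visit 22.
Full pre-order sequence: 35, 17, 2, 24, 39, 14, 8, 38, 34, 32, 22.

10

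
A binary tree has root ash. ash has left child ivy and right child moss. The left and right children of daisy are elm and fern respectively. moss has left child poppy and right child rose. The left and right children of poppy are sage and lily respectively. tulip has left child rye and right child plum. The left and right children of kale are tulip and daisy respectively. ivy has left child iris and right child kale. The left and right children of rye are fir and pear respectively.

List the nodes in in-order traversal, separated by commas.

In-order visits the left subtree, then the node, then the right subtree.
At ash: go left to ivy.
  At ivy: go left to iris.
    iris is a leaf — visit iris.
  Visit ivy.
  At ivy: go right to kale.
    At kale: go left to tulip.
      At tulip: go left to rye.
        At rye: go left to fir.
          fir is a leaf — visit fir.
        Visit rye.
        At rye: go right to pear.
          pear is a leaf — visit pear.
      Visit tulip.
      At tulip: go right to plum.
        plum is a leaf — visit plum.
    Visit kale.
    At kale: go right to daisy.
      At daisy: go left to elm.
        elm is a leaf — visit elm.
      Visit daisy.
      At daisy: go right to fern.
        fern is a leaf — visit fern.
Visit ash.
At ash: go right to moss.
  At moss: go left to poppy.
    At poppy: go left to sage.
      sage is a leaf — visit sage.
    Visit poppy.
    At poppy: go right to lily.
      lily is a leaf — visit lily.
  Visit moss.
  At moss: go right to rose.
    rose is a leaf — visit rose.

iris, ivy, fir, rye, pear, tulip, plum, kale, elm, daisy, fern, ash, sage, poppy, lily, moss, rose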